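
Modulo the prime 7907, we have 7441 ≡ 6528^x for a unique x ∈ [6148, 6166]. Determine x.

Compute 6528^6148 mod 7907 = 465, then multiply by 6528 repeatedly:
  6528^6148=465  6528^6149=7139  6528^6150=7441
Found 7441 at exponent 6150.

6150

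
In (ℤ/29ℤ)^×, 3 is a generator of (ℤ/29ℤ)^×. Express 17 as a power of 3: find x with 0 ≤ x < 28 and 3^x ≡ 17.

21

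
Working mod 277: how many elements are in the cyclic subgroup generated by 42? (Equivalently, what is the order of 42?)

92

The order of 42 must divide p − 1 = 276 = 2^2 · 3 · 23.
Divisors: 1, 2, 3, 4, 6, 12, 23, 46, 69, 92, 138, 276.
Check each in increasing order: 42^1 ≡ 42;  42^2 ≡ 102;  42^3 ≡ 129;  42^4 ≡ 155;  42^6 ≡ 21;  42^12 ≡ 164;  42^23 ≡ 60;  42^46 ≡ 276;  42^69 ≡ 217;  42^92 ≡ 1.
Smallest exponent giving 1 is 92.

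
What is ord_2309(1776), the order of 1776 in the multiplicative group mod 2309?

577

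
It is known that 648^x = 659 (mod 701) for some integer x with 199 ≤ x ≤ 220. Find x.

208

Compute 648^199 mod 701 = 79, then multiply by 648 repeatedly:
  648^199=79  648^200=19  648^201=395  648^202=95  648^203=573
  648^204=475  648^205=61  648^206=272  648^207=305  648^208=659
Found 659 at exponent 208.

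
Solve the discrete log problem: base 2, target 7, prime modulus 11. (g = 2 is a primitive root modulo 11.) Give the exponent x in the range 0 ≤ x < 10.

Successive powers of 2 modulo 11:
  2^0=1  2^1=2  2^2=4  2^3=8  2^4=5  2^5=10
  2^6=9  2^7=7
So 2^7 ≡ 7 (mod 11), giving x = 7.

7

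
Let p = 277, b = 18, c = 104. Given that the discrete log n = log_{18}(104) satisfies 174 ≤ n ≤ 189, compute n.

177

Compute 18^174 mod 277 = 247, then multiply by 18 repeatedly:
  18^174=247  18^175=14  18^176=252  18^177=104
Found 104 at exponent 177.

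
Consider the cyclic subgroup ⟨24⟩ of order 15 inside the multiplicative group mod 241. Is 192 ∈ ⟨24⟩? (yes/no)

192 ∈ ⟨24⟩ iff 192^15 ≡ 1 (mod 241), since |⟨24⟩| = 15.
192^15 mod 241 = 211.
Since 211 ≠ 1, 192 does not lie in the subgroup.

no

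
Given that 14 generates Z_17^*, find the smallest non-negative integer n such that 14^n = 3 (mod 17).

Successive powers of 14 modulo 17:
  14^0=1  14^1=14  14^2=9  14^3=7  14^4=13  14^5=12
  14^6=15  14^7=6  14^8=16  14^9=3
So 14^9 ≡ 3 (mod 17), giving n = 9.

9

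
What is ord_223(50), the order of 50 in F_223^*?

The order of 50 must divide p − 1 = 222 = 2 · 3 · 37.
Divisors: 1, 2, 3, 6, 37, 74, 111, 222.
Check each in increasing order: 50^1 ≡ 50;  50^2 ≡ 47;  50^3 ≡ 120;  50^6 ≡ 128;  50^37 ≡ 39;  50^74 ≡ 183;  50^111 ≡ 1.
Smallest exponent giving 1 is 111.

111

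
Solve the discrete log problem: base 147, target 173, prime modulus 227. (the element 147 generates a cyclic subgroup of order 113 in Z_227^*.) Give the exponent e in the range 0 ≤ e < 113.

62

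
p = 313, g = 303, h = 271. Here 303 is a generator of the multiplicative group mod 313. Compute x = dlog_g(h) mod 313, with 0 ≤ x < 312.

141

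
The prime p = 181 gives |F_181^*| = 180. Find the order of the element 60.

The order of 60 must divide p − 1 = 180 = 2^2 · 3^2 · 5.
Divisors: 1, 2, 3, 4, 5, 6, 9, 10, 12, 15, 18, 20, 30, 36, 45, 60, 90, 180.
Check each in increasing order: 60^1 ≡ 60;  60^2 ≡ 161;  60^3 ≡ 67;  60^4 ≡ 38;  60^5 ≡ 108;  60^6 ≡ 145;  60^9 ≡ 122;  60^10 ≡ 80;  60^12 ≡ 29;  60^15 ≡ 133;  60^18 ≡ 42;  60^20 ≡ 65;  60^30 ≡ 132;  60^36 ≡ 135;  60^45 ≡ 180;  60^60 ≡ 48;  60^90 ≡ 1.
Smallest exponent giving 1 is 90.

90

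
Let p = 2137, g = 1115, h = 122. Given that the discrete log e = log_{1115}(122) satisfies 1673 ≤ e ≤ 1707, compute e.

1699

Compute 1115^1673 mod 2137 = 302, then multiply by 1115 repeatedly:
  1115^1673=302  1115^1674=1221  1115^1675=146  1115^1676=378  1115^1677=481
  1115^1678=2065  1115^1679=926  1115^1680=319  1115^1681=943  1115^1682=41
  1115^1683=838  1115^1684=501  1115^1685=858  1115^1686=1431  1115^1687=1363
  1115^1688=338  1115^1689=758  1115^1690=1055  1115^1691=975  1115^1692=1529
  1115^1693=1646  1115^1694=1744  1115^1695=2027  1115^1696=1296  1115^1697=428
  1115^1698=669  1115^1699=122
Found 122 at exponent 1699.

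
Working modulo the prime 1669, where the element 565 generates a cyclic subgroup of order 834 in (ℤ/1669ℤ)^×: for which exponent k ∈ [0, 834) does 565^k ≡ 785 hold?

Baby-step giant-step with m = ceil(sqrt(834)) = 29.
Baby table (565^j mod 1669 for j=0..28):
  0:1  1:565  2:446  3:1640  4:305  5:418  6:841  7:1169
  8:1230  9:646  10:1148  11:1048  12:1294  13:88  14:1319  15:861
  16:786  17:136  18:66  19:572  20:1063  21:1424  22:102  23:884
  24:429  25:380  26:1068  27:911  28:663
Giant step factor: 565^(-29) ≡ 734 (mod 1669).
Scan 785·734^i mod 1669 for i = 0, 1, …:
  i=0: 785   i=1: 385   i=2: 529   i=3: 1078
  i=4: 146   i=5: 348   i=6: 75   i=7: 1642
  i=8: 210   i=9: 592     …   i=14: 137
  i=15: 418
Match at i=15, j=5: k = 15·29 + 5 = 440.

440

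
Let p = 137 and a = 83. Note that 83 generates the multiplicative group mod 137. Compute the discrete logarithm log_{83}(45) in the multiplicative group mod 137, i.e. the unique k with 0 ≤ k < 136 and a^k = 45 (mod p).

Baby-step giant-step with m = ceil(sqrt(136)) = 12.
Baby table (83^j mod 137 for j=0..11):
  0:1  1:83  2:39  3:86  4:14  5:66  6:135  7:108
  8:59  9:102  10:109  11:5
Giant step factor: 83^(-12) ≡ 103 (mod 137).
Scan 45·103^i mod 137 for i = 0, 1, …:
  i=0: 45   i=1: 114   i=2: 97   i=3: 127
  i=4: 66
Match at i=4, j=5: k = 4·12 + 5 = 53.

53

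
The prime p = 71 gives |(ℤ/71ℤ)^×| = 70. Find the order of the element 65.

The order of 65 must divide p − 1 = 70 = 2 · 5 · 7.
Divisors: 1, 2, 5, 7, 10, 14, 35, 70.
Check each in increasing order: 65^1 ≡ 65;  65^2 ≡ 36;  65^5 ≡ 34;  65^7 ≡ 17;  65^10 ≡ 20;  65^14 ≡ 5;  65^35 ≡ 70;  65^70 ≡ 1.
Smallest exponent giving 1 is 70.

70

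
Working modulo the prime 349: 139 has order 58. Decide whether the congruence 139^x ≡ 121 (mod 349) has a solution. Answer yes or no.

yes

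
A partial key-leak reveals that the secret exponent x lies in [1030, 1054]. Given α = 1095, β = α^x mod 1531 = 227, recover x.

1035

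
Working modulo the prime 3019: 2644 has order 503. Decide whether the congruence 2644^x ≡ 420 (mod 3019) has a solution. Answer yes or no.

yes

420 ∈ ⟨2644⟩ iff 420^503 ≡ 1 (mod 3019), since |⟨2644⟩| = 503.
420^503 mod 3019 = 1.
Since 1 = 1, 420 lies in the subgroup.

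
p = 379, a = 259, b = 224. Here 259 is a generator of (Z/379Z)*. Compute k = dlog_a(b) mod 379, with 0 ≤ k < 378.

320

Baby-step giant-step with m = ceil(sqrt(378)) = 20.
Baby table (259^j mod 379 for j=0..19):
  0:1  1:259  2:377  3:240  4:4  5:278  6:371  7:202
  8:16  9:354  10:347  11:50  12:64  13:279  14:251  15:200
  16:256  17:358  18:246  19:42
Giant step factor: 259^(-20) ≡ 218 (mod 379).
Scan 224·218^i mod 379 for i = 0, 1, …:
  i=0: 224   i=1: 320   i=2: 24   i=3: 305
  i=4: 165   i=5: 344   i=6: 329   i=7: 91
  i=8: 130   i=9: 294     …   i=15: 266
  i=16: 1
Match at i=16, j=0: k = 16·20 + 0 = 320.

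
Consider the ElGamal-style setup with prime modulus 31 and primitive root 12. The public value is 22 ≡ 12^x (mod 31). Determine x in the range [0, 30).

23

Successive powers of 12 modulo 31:
  12^0=1  12^1=12  12^2=20  12^3=23  12^4=28  12^5=26
  12^6=2  12^7=24  12^8=9  12^9=15  12^10=25  12^11=21
  12^12=4  12^13=17  12^14=18  12^15=30  12^16=19  12^17=11
  12^18=8  12^19=3  12^20=5  12^21=29  12^22=7  12^23=22
So 12^23 ≡ 22 (mod 31), giving x = 23.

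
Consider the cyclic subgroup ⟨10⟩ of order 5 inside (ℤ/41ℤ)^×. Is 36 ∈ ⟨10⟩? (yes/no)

no

⟨10⟩ has order 5; its elements mod 41 are {1, 10, 16, 18, 37}.
36 is not in this set.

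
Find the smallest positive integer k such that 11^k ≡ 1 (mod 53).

26

The order of 11 must divide p − 1 = 52 = 2^2 · 13.
Divisors: 1, 2, 4, 13, 26, 52.
Check each in increasing order: 11^1 ≡ 11;  11^2 ≡ 15;  11^4 ≡ 13;  11^13 ≡ 52;  11^26 ≡ 1.
Smallest exponent giving 1 is 26.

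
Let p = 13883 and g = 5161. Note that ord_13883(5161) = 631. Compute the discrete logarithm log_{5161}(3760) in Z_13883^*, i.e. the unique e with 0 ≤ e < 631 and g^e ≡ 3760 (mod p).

488

Baby-step giant-step with m = ceil(sqrt(631)) = 26.
Baby table (5161^j mod 13883 for j=0..25):
  0:1  1:5161  2:8327  3:7762  4:7227  5:8809  6:10307  7:8654
  8:1683  9:9088  10:6394  11:13426  12:1533  13:12386  14:6814  15:1415
  16:357  17:9921  18:1777  19:8317  20:11684  21:7255  22:604  23:7452
  24:3862  25:9677
Giant step factor: 5161^(-26) ≡ 9720 (mod 13883).
Scan 3760·9720^i mod 13883 for i = 0, 1, …:
  i=0: 3760   i=1: 7144   i=2: 10797   i=3: 5243
  i=4: 11350   i=5: 7682   i=6: 6266   i=7: 799
  i=8: 5683   i=9: 12186     …   i=17: 304
  i=18: 11684
Match at i=18, j=20: e = 18·26 + 20 = 488.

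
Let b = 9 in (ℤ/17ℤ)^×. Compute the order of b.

8

The order of 9 must divide p − 1 = 16 = 2^4.
Divisors: 1, 2, 4, 8, 16.
Check each in increasing order: 9^1 ≡ 9;  9^2 ≡ 13;  9^4 ≡ 16;  9^8 ≡ 1.
Smallest exponent giving 1 is 8.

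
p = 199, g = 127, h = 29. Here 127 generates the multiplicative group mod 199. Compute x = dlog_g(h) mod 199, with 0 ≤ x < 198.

158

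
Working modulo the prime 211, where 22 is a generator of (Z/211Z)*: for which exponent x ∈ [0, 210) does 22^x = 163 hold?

104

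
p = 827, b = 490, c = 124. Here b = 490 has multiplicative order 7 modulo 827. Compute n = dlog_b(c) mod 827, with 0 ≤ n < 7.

4

Successive powers of 490 modulo 827:
  490^0=1  490^1=490  490^2=270  490^3=807  490^4=124
So 490^4 ≡ 124 (mod 827), giving n = 4.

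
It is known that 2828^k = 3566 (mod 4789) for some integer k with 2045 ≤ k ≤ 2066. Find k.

2045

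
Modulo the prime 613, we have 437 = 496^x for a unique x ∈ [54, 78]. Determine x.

63

Compute 496^54 mod 613 = 27, then multiply by 496 repeatedly:
  496^54=27  496^55=519  496^56=577  496^57=534  496^58=48
  496^59=514  496^60=549  496^61=132  496^62=494  496^63=437
Found 437 at exponent 63.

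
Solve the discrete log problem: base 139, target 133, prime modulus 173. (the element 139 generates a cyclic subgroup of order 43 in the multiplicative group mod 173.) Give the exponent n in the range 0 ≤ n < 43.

Baby-step giant-step with m = ceil(sqrt(43)) = 7.
Baby table (139^j mod 173 for j=0..6):
  0:1  1:139  2:118  3:140  4:84  5:85  6:51
Giant step factor: 139^(-7) ≡ 43 (mod 173).
Scan 133·43^i mod 173 for i = 0, 1, …:
  i=0: 133   i=1: 10   i=2: 84
Match at i=2, j=4: n = 2·7 + 4 = 18.

18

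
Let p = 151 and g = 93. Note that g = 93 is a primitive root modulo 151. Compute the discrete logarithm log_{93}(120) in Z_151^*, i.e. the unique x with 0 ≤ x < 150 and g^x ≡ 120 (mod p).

67

Baby-step giant-step with m = ceil(sqrt(150)) = 13.
Baby table (93^j mod 151 for j=0..12):
  0:1  1:93  2:42  3:131  4:103  5:66  6:98  7:54
  8:39  9:3  10:128  11:126  12:91
Giant step factor: 93^(-13) ≡ 108 (mod 151).
Scan 120·108^i mod 151 for i = 0, 1, …:
  i=0: 120   i=1: 125   i=2: 61   i=3: 95
  i=4: 143   i=5: 42
Match at i=5, j=2: x = 5·13 + 2 = 67.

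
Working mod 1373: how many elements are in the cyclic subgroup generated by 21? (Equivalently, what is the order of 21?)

196

The order of 21 must divide p − 1 = 1372 = 2^2 · 7^3.
Divisors: 1, 2, 4, 7, 14, 28, 49, 98, 196, 343, 686, 1372.
Check each in increasing order: 21^1 ≡ 21;  21^2 ≡ 441;  21^4 ≡ 888;  21^7 ≡ 871;  21^14 ≡ 745;  21^28 ≡ 333;  21^49 ≡ 668;  21^98 ≡ 1372;  21^196 ≡ 1.
Smallest exponent giving 1 is 196.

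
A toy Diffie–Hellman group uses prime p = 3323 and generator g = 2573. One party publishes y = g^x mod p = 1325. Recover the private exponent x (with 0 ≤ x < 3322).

Baby-step giant-step with m = ceil(sqrt(3322)) = 58.
Baby table (2573^j mod 3323 for j=0..57):
  0:1  1:2573  2:913  3:3111  4:2819  5:2501  6:1745  7:512
  8:1468  9:2236  10:1115  11:1146  12:1157  13:2876  14:2950  15:618
  16:1720  17:2647  18:1904  19:890  20:423  21:1758  22:731  23:45
  24:2803  25:1209  26:429  27:581  28:2886  29:2096  30:3102  31:2923
  32:930  33:330  34:1725  35:2220  36:3146  37:3153  38:1226  39:971
  40:2810  41:2605  42:174  43:2420  44:2681  45:2988  46:2025  47:3184
  48:1237  49:2690  50:2884  51:273  52:1276  53:24  54:1938  55:1974
  56:1558  57:1196
Giant step factor: 2573^(-58) ≡ 3054 (mod 3323).
Scan 1325·3054^i mod 3323 for i = 0, 1, …:
  i=0: 1325   i=1: 2459   i=2: 3129   i=3: 2341
  i=4: 1641   i=5: 530   i=6: 319   i=7: 587
  i=8: 1601   i=9: 1321     …   i=37: 1929
  i=38: 2810
Match at i=38, j=40: x = 38·58 + 40 = 2244.

2244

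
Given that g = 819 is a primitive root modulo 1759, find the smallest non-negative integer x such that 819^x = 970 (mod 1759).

Baby-step giant-step with m = ceil(sqrt(1758)) = 42.
Baby table (819^j mod 1759 for j=0..41):
  0:1  1:819  2:582  3:1728  4:996  5:1307  6:961  7:786
  8:1699  9:112  10:260  11:101  12:46  13:735  14:387  15:333
  16:82  17:316  18:231  19:976  20:758  21:1634  22:1406  23:1128
  24:357  25:389  26:212  27:1246  28:254  29:464  30:72  31:921
  32:1447  33:1286  34:1352  35:877  36:591  37:304  38:957  39:1028
  40:1130  41:236
Giant step factor: 819^(-42) ≡ 111 (mod 1759).
Scan 970·111^i mod 1759 for i = 0, 1, …:
  i=0: 970   i=1: 371   i=2: 724   i=3: 1209
  i=4: 515   i=5: 877
Match at i=5, j=35: x = 5·42 + 35 = 245.

245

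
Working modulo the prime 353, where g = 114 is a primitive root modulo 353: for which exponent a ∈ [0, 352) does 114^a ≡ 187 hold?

Baby-step giant-step with m = ceil(sqrt(352)) = 19.
Baby table (114^j mod 353 for j=0..18):
  0:1  1:114  2:288  3:3  4:342  5:158  6:9  7:320
  8:121  9:27  10:254  11:10  12:81  13:56  14:30  15:243
  16:168  17:90  18:23
Giant step factor: 114^(-19) ≡ 173 (mod 353).
Scan 187·173^i mod 353 for i = 0, 1, …:
  i=0: 187   i=1: 228   i=2: 261   i=3: 322
  i=4: 285   i=5: 238   i=6: 226   i=7: 268
  i=8: 121
Match at i=8, j=8: a = 8·19 + 8 = 160.

160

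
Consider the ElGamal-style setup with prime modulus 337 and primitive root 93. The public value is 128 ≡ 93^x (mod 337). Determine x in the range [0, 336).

Baby-step giant-step with m = ceil(sqrt(336)) = 19.
Baby table (93^j mod 337 for j=0..18):
  0:1  1:93  2:224  3:275  4:300  5:266  6:137  7:272
  8:21  9:268  10:323  11:46  12:234  13:194  14:181  15:320
  16:104  17:236  18:43
Giant step factor: 93^(-19) ≡ 322 (mod 337).
Scan 128·322^i mod 337 for i = 0, 1, …:
  i=0: 128   i=1: 102   i=2: 155   i=3: 34
  i=4: 164   i=5: 236
Match at i=5, j=17: x = 5·19 + 17 = 112.

112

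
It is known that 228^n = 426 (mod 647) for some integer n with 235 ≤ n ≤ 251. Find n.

Compute 228^235 mod 647 = 188, then multiply by 228 repeatedly:
  228^235=188  228^236=162  228^237=57  228^238=56  228^239=475
  228^240=251  228^241=292  228^242=582  228^243=61  228^244=321
  228^245=77  228^246=87  228^247=426
Found 426 at exponent 247.

247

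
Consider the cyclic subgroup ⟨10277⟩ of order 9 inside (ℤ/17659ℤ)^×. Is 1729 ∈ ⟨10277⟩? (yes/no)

no

⟨10277⟩ has order 9; its elements mod 17659 are {1, 7088, 7493, 7887, 9771, 10277, 12321, 15909, 17548}.
1729 is not in this set.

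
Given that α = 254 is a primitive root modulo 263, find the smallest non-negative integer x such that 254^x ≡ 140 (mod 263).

188

Baby-step giant-step with m = ceil(sqrt(262)) = 17.
Baby table (254^j mod 263 for j=0..16):
  0:1  1:254  2:81  3:60  4:249  5:126  6:181  7:212
  8:196  9:77  10:96  11:188  12:149  13:237  14:234  15:261
  16:18
Giant step factor: 254^(-17) ≡ 125 (mod 263).
Scan 140·125^i mod 263 for i = 0, 1, …:
  i=0: 140   i=1: 142   i=2: 129   i=3: 82
  i=4: 256   i=5: 177   i=6: 33   i=7: 180
  i=8: 145   i=9: 241   i=10: 143   i=11: 254
Match at i=11, j=1: x = 11·17 + 1 = 188.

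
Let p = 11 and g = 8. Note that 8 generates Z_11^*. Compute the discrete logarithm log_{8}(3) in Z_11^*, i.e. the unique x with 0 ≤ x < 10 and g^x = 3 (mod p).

6

Successive powers of 8 modulo 11:
  8^0=1  8^1=8  8^2=9  8^3=6  8^4=4  8^5=10
  8^6=3
So 8^6 ≡ 3 (mod 11), giving x = 6.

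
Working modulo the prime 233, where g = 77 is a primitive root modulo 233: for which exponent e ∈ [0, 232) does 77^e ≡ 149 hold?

Baby-step giant-step with m = ceil(sqrt(232)) = 16.
Baby table (77^j mod 233 for j=0..15):
  0:1  1:77  2:104  3:86  4:98  5:90  6:173  7:40
  8:51  9:199  10:178  11:192  12:105  13:163  14:202  15:176
Giant step factor: 77^(-16) ≡ 92 (mod 233).
Scan 149·92^i mod 233 for i = 0, 1, …:
  i=0: 149   i=1: 194   i=2: 140   i=3: 65
  i=4: 155   i=5: 47   i=6: 130   i=7: 77
Match at i=7, j=1: e = 7·16 + 1 = 113.

113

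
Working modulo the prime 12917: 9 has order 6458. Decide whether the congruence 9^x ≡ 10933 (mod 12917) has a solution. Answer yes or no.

no

10933 ∈ ⟨9⟩ iff 10933^6458 ≡ 1 (mod 12917), since |⟨9⟩| = 6458.
10933^6458 mod 12917 = 12916.
Since 12916 ≠ 1, 10933 does not lie in the subgroup.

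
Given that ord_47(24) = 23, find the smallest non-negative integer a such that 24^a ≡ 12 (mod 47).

2

Successive powers of 24 modulo 47:
  24^0=1  24^1=24  24^2=12
So 24^2 ≡ 12 (mod 47), giving a = 2.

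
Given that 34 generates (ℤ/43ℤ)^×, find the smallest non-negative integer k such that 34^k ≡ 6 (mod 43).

14

Baby-step giant-step with m = ceil(sqrt(42)) = 7.
Baby table (34^j mod 43 for j=0..6):
  0:1  1:34  2:38  3:2  4:25  5:33  6:4
Giant step factor: 34^(-7) ≡ 37 (mod 43).
Scan 6·37^i mod 43 for i = 0, 1, …:
  i=0: 6   i=1: 7   i=2: 1
Match at i=2, j=0: k = 2·7 + 0 = 14.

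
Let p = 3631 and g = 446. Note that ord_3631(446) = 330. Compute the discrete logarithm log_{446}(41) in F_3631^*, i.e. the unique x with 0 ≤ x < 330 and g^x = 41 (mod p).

Baby-step giant-step with m = ceil(sqrt(330)) = 19.
Baby table (446^j mod 3631 for j=0..18):
  0:1  1:446  2:2842  3:313  4:1620  5:3582  6:3563  7:2351
  8:2818  9:502  10:2401  11:3332  12:993  13:3527  14:819  15:2174
  16:127  17:2177  18:1465
Giant step factor: 446^(-19) ≡ 3459 (mod 3631).
Scan 41·3459^i mod 3631 for i = 0, 1, …:
  i=0: 41   i=1: 210   i=2: 190   i=3: 3630
  i=4: 172   i=5: 3095   i=6: 1417   i=7: 3184
  i=8: 633   i=9: 54   i=10: 1605   i=11: 3527
Match at i=11, j=13: x = 11·19 + 13 = 222.

222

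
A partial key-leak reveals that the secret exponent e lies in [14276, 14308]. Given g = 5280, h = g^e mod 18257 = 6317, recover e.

Compute 5280^14276 mod 18257 = 9858, then multiply by 5280 repeatedly:
  5280^14276=9858  5280^14277=17790  5280^14278=17192  5280^14279=18213  5280^14280=5021
  5280^14281=1716  5280^14282=5008  5280^14283=6104  5280^14284=5515  5280^14285=17542
  5280^14286=3999  5280^14287=9628  5280^14288=8352  5280^14289=7905  5280^14290=2898
  5280^14291=2074  5280^14292=14777  5280^14293=10399  5280^14294=7921  5280^14295=14350
  5280^14296=1450  5280^14297=6317
Found 6317 at exponent 14297.

14297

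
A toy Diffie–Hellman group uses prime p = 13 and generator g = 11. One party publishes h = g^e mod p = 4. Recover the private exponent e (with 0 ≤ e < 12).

2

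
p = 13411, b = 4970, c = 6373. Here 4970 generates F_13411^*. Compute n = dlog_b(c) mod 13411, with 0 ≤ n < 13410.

Baby-step giant-step with m = ceil(sqrt(13410)) = 116.
Baby table (4970^j mod 13411 for j=0..115):
  0:1  1:4970  2:11249  3:10482  4:7216  5:2506  6:9412  7:72
  8:9154  9:5268  10:3688  11:9934  12:6089  13:7114  14:5184  15:1949
  16:3788  17:10727  18:4465  19:9256  20:2590  21:11151  22:6218  23:4516
  24:7917  25:13027  26:9293  27:12137  28:11623  29:5133  30:3288  31:6762
  32:12585  33:11957  34:2149  35:5374  36:7479  37:8749  38:4068  39:7583
  40:2600  41:7207  42:11420  43:2048  44:13022  45:11265  46:9536  47:12857
  48:9286  49:4169  50:13346  51:12225  52:6420  53:2631  54:345  55:11453
  56:5126  57:8731  58:8485  59:6266  60:1678  61:11429  62:6545  63:6975
  64:11726  65:7425  66:8589  67:117  68:4817  69:1855  70:5993  71:12790
  72:11571  73:1502  74:8424  75:11549  76:12861  77:2344  78:8932  79:1630
  80:856  81:3033  82:46  83:633  84:7836  85:12787  86:10072  87:7988
  88:3800  89:3312  90:5343  91:930  92:8716  93:990  94:11874  95:5380
  96:10477  97:9188  98:13316  99:10646  100:4225  101:10035  102:11852  103:3328
  104:4397  105:6571  106:2085  107:9158  108:11737  109:8451  110:11629  111:8131
  112:3727  113:2599  114:2237  115:171
Giant step factor: 4970^(-116) ≡ 12414 (mod 13411).
Scan 6373·12414^i mod 13411 for i = 0, 1, …:
  i=0: 6373   i=1: 2933   i=2: 12808   i=3: 11107
  i=4: 3807   i=5: 13145   i=6: 10393   i=7: 4882
  i=8: 839   i=9: 8410     …   i=112: 5636
  i=113: 117
Match at i=113, j=67: n = 113·116 + 67 = 13175.

13175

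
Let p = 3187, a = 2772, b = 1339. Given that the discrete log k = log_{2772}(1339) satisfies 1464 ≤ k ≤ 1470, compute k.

1464

Compute 2772^1464 mod 3187 = 1339, then multiply by 2772 repeatedly:
  2772^1464=1339
Found 1339 at exponent 1464.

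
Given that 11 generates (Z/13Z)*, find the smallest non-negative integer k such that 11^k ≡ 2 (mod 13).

7

Successive powers of 11 modulo 13:
  11^0=1  11^1=11  11^2=4  11^3=5  11^4=3  11^5=7
  11^6=12  11^7=2
So 11^7 ≡ 2 (mod 13), giving k = 7.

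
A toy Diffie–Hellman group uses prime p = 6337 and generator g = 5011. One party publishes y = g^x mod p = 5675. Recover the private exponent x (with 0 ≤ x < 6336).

3527

Baby-step giant-step with m = ceil(sqrt(6336)) = 80.
Baby table (5011^j mod 6337 for j=0..79):
  0:1  1:5011  2:2927  3:3379  4:6042  5:4613  6:4704  7:4441
  8:4644  9:1620  10:123  11:1664  12:5149  13:3712  14:1737  15:3406
  16:1925  17:1261  18:882  19:2813  20:2455  21:1888  22:5964  23:312
  24:4530  25:696  26:2306  27:3015  28:757  29:3801  30:4126  31:4092
  32:4817  33:354  34:5871  35:3227  36:4810  37:3299  38:4393  39:4922
  40:538  41:2693  42:3150  43:5520  44:6052  45:4027  46:2289  47:209
  48:1694  49:3391  50:2804  51:1715  52:893  53:901  54:2967  55:1035
  56:2719  57:359  58:5578  59:5188  60:2694  61:1824  62:2110  63:3094
  64:3732  65:565  66:4913  67:6135  68:1698  69:4424  70:1838  71:2557
  72:6050  73:342  74:2772  75:6125  76:2284  77:502  78:6070  79:5507
Giant step factor: 5011^(-80) ≡ 6026 (mod 6337).
Scan 5675·6026^i mod 6337 for i = 0, 1, …:
  i=0: 5675   i=1: 3098   i=2: 6083   i=3: 2950
  i=4: 1415   i=5: 3525   i=6: 26   i=7: 4588
  i=8: 5294   i=9: 1186     …   i=43: 4713
  i=44: 4441
Match at i=44, j=7: x = 44·80 + 7 = 3527.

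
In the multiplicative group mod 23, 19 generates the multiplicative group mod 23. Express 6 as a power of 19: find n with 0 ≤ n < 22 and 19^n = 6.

10

Successive powers of 19 modulo 23:
  19^0=1  19^1=19  19^2=16  19^3=5  19^4=3  19^5=11
  19^6=2  19^7=15  19^8=9  19^9=10  19^10=6
So 19^10 ≡ 6 (mod 23), giving n = 10.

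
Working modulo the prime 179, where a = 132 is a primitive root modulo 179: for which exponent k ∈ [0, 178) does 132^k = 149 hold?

128

Baby-step giant-step with m = ceil(sqrt(178)) = 14.
Baby table (132^j mod 179 for j=0..13):
  0:1  1:132  2:61  3:176  4:141  5:175  6:9  7:114
  8:12  9:152  10:16  11:143  12:81  13:131
Giant step factor: 132^(-14) ≡ 121 (mod 179).
Scan 149·121^i mod 179 for i = 0, 1, …:
  i=0: 149   i=1: 129   i=2: 36   i=3: 60
  i=4: 100   i=5: 107   i=6: 59   i=7: 158
  i=8: 144   i=9: 61
Match at i=9, j=2: k = 9·14 + 2 = 128.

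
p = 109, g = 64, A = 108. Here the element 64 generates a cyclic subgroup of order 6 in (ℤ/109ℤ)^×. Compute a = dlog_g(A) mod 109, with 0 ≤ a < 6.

3

Successive powers of 64 modulo 109:
  64^0=1  64^1=64  64^2=63  64^3=108
So 64^3 ≡ 108 (mod 109), giving a = 3.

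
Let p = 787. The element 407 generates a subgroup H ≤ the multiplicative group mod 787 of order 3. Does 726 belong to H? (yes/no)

no

726 ∈ ⟨407⟩ iff 726^3 ≡ 1 (mod 787), since |⟨407⟩| = 3.
726^3 mod 787 = 462.
Since 462 ≠ 1, 726 does not lie in the subgroup.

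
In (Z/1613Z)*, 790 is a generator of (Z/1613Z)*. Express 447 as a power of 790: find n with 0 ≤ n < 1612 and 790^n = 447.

1097

Baby-step giant-step with m = ceil(sqrt(1612)) = 41.
Baby table (790^j mod 1613 for j=0..40):
  0:1  1:790  2:1482  3:1355  4:1031  5:1538  6:431  7:147
  8:1607  9:99  10:786  11:1548  12:266  13:450  14:640  15:731
  16:36  17:1019  18:123  19:390  20:17  21:526  22:999  23:453
  24:1397  25:338  26:875  27:886  28:1511  29:70  30:458  31:508
  32:1296  33:1198  34:1202  35:1136  36:612  37:1193  38:478  39:178
  40:289
Giant step factor: 790^(-41) ≡ 572 (mod 1613).
Scan 447·572^i mod 1613 for i = 0, 1, …:
  i=0: 447   i=1: 830   i=2: 538   i=3: 1266
  i=4: 1528   i=5: 1383   i=6: 706   i=7: 582
  i=8: 626   i=9: 1599     …   i=25: 328
  i=26: 508
Match at i=26, j=31: n = 26·41 + 31 = 1097.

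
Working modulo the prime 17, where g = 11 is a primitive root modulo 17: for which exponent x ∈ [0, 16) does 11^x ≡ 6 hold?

9

Successive powers of 11 modulo 17:
  11^0=1  11^1=11  11^2=2  11^3=5  11^4=4  11^5=10
  11^6=8  11^7=3  11^8=16  11^9=6
So 11^9 ≡ 6 (mod 17), giving x = 9.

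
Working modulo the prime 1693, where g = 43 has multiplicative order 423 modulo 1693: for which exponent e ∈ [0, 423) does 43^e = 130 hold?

223

Baby-step giant-step with m = ceil(sqrt(423)) = 21.
Baby table (43^j mod 1693 for j=0..20):
  0:1  1:43  2:156  3:1629  4:634  5:174  6:710  7:56
  8:715  9:271  10:1495  11:1644  12:1279  13:821  14:1443  15:1101
  16:1632  17:763  18:642  19:518  20:265
Giant step factor: 43^(-21) ≡ 672 (mod 1693).
Scan 130·672^i mod 1693 for i = 0, 1, …:
  i=0: 130   i=1: 1017   i=2: 1145   i=3: 818
  i=4: 1164   i=5: 42   i=6: 1136   i=7: 1542
  i=8: 108   i=9: 1470   i=10: 821
Match at i=10, j=13: e = 10·21 + 13 = 223.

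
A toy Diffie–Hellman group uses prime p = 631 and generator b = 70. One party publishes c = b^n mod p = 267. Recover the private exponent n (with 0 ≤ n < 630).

Baby-step giant-step with m = ceil(sqrt(630)) = 26.
Baby table (70^j mod 631 for j=0..25):
  0:1  1:70  2:483  3:367  4:450  5:581  6:286  7:459
  8:580  9:216  10:607  11:213  12:397  13:26  14:558  15:569
  16:77  17:342  18:593  19:495  20:576  21:567  22:568  23:7
  24:490  25:226
Giant step factor: 70^(-26) ≡ 617 (mod 631).
Scan 267·617^i mod 631 for i = 0, 1, …:
  i=0: 267   i=1: 48   i=2: 590   i=3: 574
  i=4: 167   i=5: 186   i=6: 551   i=7: 489
  i=8: 95   i=9: 563     …   i=22: 190
  i=23: 495
Match at i=23, j=19: n = 23·26 + 19 = 617.

617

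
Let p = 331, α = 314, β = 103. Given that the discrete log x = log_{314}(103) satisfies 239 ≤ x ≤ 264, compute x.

248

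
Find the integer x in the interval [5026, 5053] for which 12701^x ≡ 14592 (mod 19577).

Compute 12701^5026 mod 19577 = 3659, then multiply by 12701 repeatedly:
  12701^5026=3659  12701^5027=16738  12701^5028=2695  12701^5029=8599  12701^5030=15393
  12701^5031=10571  12701^5032=3205  12701^5033=6122  12701^5034=15255  12701^5035=186
  12701^5036=13146  12701^5037=14690  12701^5038=8880  12701^5039=1783  12701^5040=14871
  12701^5041=17252  12701^5042=11868  12701^5043=12145  12701^5044=6462  12701^5045=7078
  12701^5046=94  12701^5047=19274  12701^5048=8266  12701^5049=14592
Found 14592 at exponent 5049.

5049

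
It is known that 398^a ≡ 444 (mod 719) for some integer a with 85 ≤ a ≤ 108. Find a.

88

Compute 398^85 mod 719 = 608, then multiply by 398 repeatedly:
  398^85=608  398^86=400  398^87=301  398^88=444
Found 444 at exponent 88.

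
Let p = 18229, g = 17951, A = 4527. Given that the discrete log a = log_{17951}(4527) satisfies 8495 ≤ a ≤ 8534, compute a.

Compute 17951^8495 mod 18229 = 14826, then multiply by 17951 repeatedly:
  17951^8495=14826  17951^8496=16355  17951^8497=10560  17951^8498=17418  17951^8499=6710
  17951^8500=12207  17951^8501=15277  17951^8502=351  17951^8503=11796  17951^8504=1932
  17951^8505=9774  17951^8506=17178  17951^8507=514  17951^8508=2940  17951^8509=2985
  17951^8510=8704  17951^8511=4745  17951^8512=11607  17951^8513=18016  17951^8514=4527
Found 4527 at exponent 8514.

8514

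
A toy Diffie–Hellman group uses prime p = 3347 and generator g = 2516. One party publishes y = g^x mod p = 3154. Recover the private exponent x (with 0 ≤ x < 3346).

3144

Baby-step giant-step with m = ceil(sqrt(3346)) = 58.
Baby table (2516^j mod 3347 for j=0..57):
  0:1  1:2516  2:1079  3:347  4:2832  5:2896  6:3264  7:2033
  8:812  9:1322  10:2581  11:616  12:195  13:1958  14:2891  15:725
  16:3332  17:2424  18:550  19:1489  20:1031  21:71  22:1245  23:2975
  24:1208  25:252  26:1449  27:801  28:422  29:753  30:146  31:2513
  32:225  33:457  34:1791  35:1094  36:1270  37:2282  38:1407  39:2233
  40:1962  41:2914  42:1694  43:1373  44:364  45:2093  46:1157  47:2469
  48:3319  49:3186  50:3258  51:325  52:1032  53:2587  54:2324  55:3322
  56:693  57:3148
Giant step factor: 2516^(-58) ≡ 2781 (mod 3347).
Scan 3154·2781^i mod 3347 for i = 0, 1, …:
  i=0: 3154   i=1: 2134   i=2: 423   i=3: 1566
  i=4: 599   i=5: 2360   i=6: 3040   i=7: 3065
  i=8: 2303   i=9: 1832     …   i=53: 1957
  i=54: 195
Match at i=54, j=12: x = 54·58 + 12 = 3144.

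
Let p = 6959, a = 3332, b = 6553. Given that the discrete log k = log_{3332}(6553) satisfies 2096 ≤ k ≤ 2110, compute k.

2098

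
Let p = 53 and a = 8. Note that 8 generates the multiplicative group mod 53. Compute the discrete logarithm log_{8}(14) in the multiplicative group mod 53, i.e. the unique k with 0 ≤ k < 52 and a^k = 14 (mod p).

5

Successive powers of 8 modulo 53:
  8^0=1  8^1=8  8^2=11  8^3=35  8^4=15  8^5=14
So 8^5 ≡ 14 (mod 53), giving k = 5.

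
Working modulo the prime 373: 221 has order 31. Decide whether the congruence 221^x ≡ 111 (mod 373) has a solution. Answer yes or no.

yes

111 ∈ ⟨221⟩ iff 111^31 ≡ 1 (mod 373), since |⟨221⟩| = 31.
111^31 mod 373 = 1.
Since 1 = 1, 111 lies in the subgroup.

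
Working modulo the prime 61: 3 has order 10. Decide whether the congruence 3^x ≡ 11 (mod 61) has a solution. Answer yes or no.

⟨3⟩ has order 10; its elements mod 61 are {1, 3, 9, 20, 27, 34, 41, 52, 58, 60}.
11 is not in this set.

no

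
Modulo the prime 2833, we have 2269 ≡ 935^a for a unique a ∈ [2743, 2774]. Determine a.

Compute 935^2743 mod 2833 = 331, then multiply by 935 repeatedly:
  935^2743=331  935^2744=688  935^2745=189  935^2746=1069  935^2747=2299
  935^2748=2151  935^2749=2588  935^2750=398  935^2751=1007  935^2752=989
  935^2753=1157  935^2754=2422  935^2755=1003  935^2756=82  935^2757=179
  935^2758=218  935^2759=2687  935^2760=2307  935^2761=1132  935^2762=1711
  935^2763=1973  935^2764=472  935^2765=2205  935^2766=2084  935^2767=2269
Found 2269 at exponent 2767.

2767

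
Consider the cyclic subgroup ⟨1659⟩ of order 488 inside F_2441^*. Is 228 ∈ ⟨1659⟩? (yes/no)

228 ∈ ⟨1659⟩ iff 228^488 ≡ 1 (mod 2441), since |⟨1659⟩| = 488.
228^488 mod 2441 = 1.
Since 1 = 1, 228 lies in the subgroup.

yes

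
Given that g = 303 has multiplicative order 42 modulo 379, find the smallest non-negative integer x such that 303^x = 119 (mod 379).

Baby-step giant-step with m = ceil(sqrt(42)) = 7.
Baby table (303^j mod 379 for j=0..6):
  0:1  1:303  2:91  3:285  4:322  5:163  6:119
Giant step factor: 303^(-7) ≡ 328 (mod 379).
Scan 119·328^i mod 379 for i = 0, 1, …:
  i=0: 119
Match at i=0, j=6: x = 0·7 + 6 = 6.

6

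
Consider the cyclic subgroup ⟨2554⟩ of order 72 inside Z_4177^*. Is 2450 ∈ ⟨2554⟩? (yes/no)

yes

2450 ∈ ⟨2554⟩ iff 2450^72 ≡ 1 (mod 4177), since |⟨2554⟩| = 72.
2450^72 mod 4177 = 1.
Since 1 = 1, 2450 lies in the subgroup.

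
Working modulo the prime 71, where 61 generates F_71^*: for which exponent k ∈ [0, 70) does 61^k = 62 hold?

53

Baby-step giant-step with m = ceil(sqrt(70)) = 9.
Baby table (61^j mod 71 for j=0..8):
  0:1  1:61  2:29  3:65  4:60  5:39  6:36  7:66
  8:50
Giant step factor: 61^(-9) ≡ 47 (mod 71).
Scan 62·47^i mod 71 for i = 0, 1, …:
  i=0: 62   i=1: 3   i=2: 70   i=3: 24
  i=4: 63   i=5: 50
Match at i=5, j=8: k = 5·9 + 8 = 53.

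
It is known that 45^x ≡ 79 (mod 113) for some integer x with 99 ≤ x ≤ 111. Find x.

101

Compute 45^99 mod 113 = 54, then multiply by 45 repeatedly:
  45^99=54  45^100=57  45^101=79
Found 79 at exponent 101.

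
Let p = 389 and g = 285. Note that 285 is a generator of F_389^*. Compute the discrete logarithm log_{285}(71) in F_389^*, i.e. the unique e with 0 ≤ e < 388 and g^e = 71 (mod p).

Baby-step giant-step with m = ceil(sqrt(388)) = 20.
Baby table (285^j mod 389 for j=0..19):
  0:1  1:285  2:313  3:124  4:330  5:301  6:205  7:75
  8:369  9:135  10:353  11:243  12:13  13:204  14:179  15:56
  16:11  17:23  18:331  19:197
Giant step factor: 285^(-20) ≡ 193 (mod 389).
Scan 71·193^i mod 389 for i = 0, 1, …:
  i=0: 71   i=1: 88   i=2: 257   i=3: 198
  i=4: 92   i=5: 251   i=6: 207   i=7: 273
  i=8: 174   i=9: 128   i=10: 197
Match at i=10, j=19: e = 10·20 + 19 = 219.

219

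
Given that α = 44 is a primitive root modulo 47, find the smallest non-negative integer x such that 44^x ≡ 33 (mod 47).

Baby-step giant-step with m = ceil(sqrt(46)) = 7.
Baby table (44^j mod 47 for j=0..6):
  0:1  1:44  2:9  3:20  4:34  5:39  6:24
Giant step factor: 44^(-7) ≡ 15 (mod 47).
Scan 33·15^i mod 47 for i = 0, 1, …:
  i=0: 33   i=1: 25   i=2: 46   i=3: 32
  i=4: 10   i=5: 9
Match at i=5, j=2: x = 5·7 + 2 = 37.

37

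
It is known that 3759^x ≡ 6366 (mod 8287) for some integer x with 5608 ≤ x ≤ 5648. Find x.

5638

Compute 3759^5608 mod 8287 = 5677, then multiply by 3759 repeatedly:
  3759^5608=5677  3759^5609=818  3759^5610=385  3759^5611=5277  3759^5612=5452
  3759^5613=317  3759^5614=6562  3759^5615=4446  3759^5616=5922  3759^5617=1916
  3759^5618=841  3759^5619=3972  3759^5620=5861  3759^5621=4653  3759^5622=5057
  3759^5623=7172  3759^5624=1937  3759^5625=5197  3759^5626=3064  3759^5627=6933
  3759^5628=6819  3759^5629=930  3759^5630=7043  3759^5631=5959  3759^5632=120
  3759^5633=3582  3759^5634=6650  3759^5635=3758  3759^5636=5274  3759^5637=2462
  3759^5638=6366
Found 6366 at exponent 5638.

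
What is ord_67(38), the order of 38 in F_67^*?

The order of 38 must divide p − 1 = 66 = 2 · 3 · 11.
Divisors: 1, 2, 3, 6, 11, 22, 33, 66.
Check each in increasing order: 38^1 ≡ 38;  38^2 ≡ 37;  38^3 ≡ 66;  38^6 ≡ 1.
Smallest exponent giving 1 is 6.

6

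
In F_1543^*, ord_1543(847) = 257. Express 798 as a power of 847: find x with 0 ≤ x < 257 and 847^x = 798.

95

Baby-step giant-step with m = ceil(sqrt(257)) = 17.
Baby table (847^j mod 1543 for j=0..16):
  0:1  1:847  2:1457  3:1222  4:1224  5:1375  6:1203  7:561
  8:1466  9:1130  10:450  11:29  12:1418  13:592  14:1492  15:7
  16:1300
Giant step factor: 847^(-17) ≡ 264 (mod 1543).
Scan 798·264^i mod 1543 for i = 0, 1, …:
  i=0: 798   i=1: 824   i=2: 1516   i=3: 587
  i=4: 668   i=5: 450
Match at i=5, j=10: x = 5·17 + 10 = 95.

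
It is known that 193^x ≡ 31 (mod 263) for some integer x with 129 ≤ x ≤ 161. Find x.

148

Compute 193^129 mod 263 = 141, then multiply by 193 repeatedly:
  193^129=141  193^130=124  193^131=262  193^132=70  193^133=97
  193^134=48  193^135=59  193^136=78  193^137=63  193^138=61
  193^139=201  193^140=132  193^141=228  193^142=83  193^143=239
  193^144=102  193^145=224  193^146=100  193^147=101  193^148=31
Found 31 at exponent 148.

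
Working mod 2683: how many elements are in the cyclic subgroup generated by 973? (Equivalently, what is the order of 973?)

1341

The order of 973 must divide p − 1 = 2682 = 2 · 3^2 · 149.
Divisors: 1, 2, 3, 6, 9, 18, 149, 298, 447, 894, 1341, 2682.
Check each in increasing order: 973^1 ≡ 973;  973^2 ≡ 2313;  973^3 ≡ 2195;  973^6 ≡ 2040;  973^9 ≡ 2556;  973^18 ≡ 31;  973^149 ≡ 911;  973^298 ≡ 874;  973^447 ≡ 2046;  973^894 ≡ 636;  973^1341 ≡ 1.
Smallest exponent giving 1 is 1341.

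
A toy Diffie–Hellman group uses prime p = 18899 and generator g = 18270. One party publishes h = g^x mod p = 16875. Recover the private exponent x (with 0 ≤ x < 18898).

13104

Baby-step giant-step with m = ceil(sqrt(18898)) = 138.
Baby table (18270^j mod 18899 for j=0..137):
  0:1  1:18270  2:17661  3:3843  4:1825  5:4914  6:8530  7:1946
  8:4401  9:9924  10:13373  11:17337  12:18649  13:6058  14:7116  15:3099
  16:16225  17:18834  18:3087  19:4874  20:14791  21:13668  22:1873  23:12520
  24:5803  25:16319  26:16405  27:109  28:7035  29:16250  30:3109  31:9935
  32:6454  33:3719  34:4225  35:7234  36:4473  37:2434  38:18732  39:10548
  40:17756  41:785  42:16508  43:10918  44:11814  45:15200  46:2094  47:5804
  48:15690  49:15167  50:3952  51:8860  52:2265  53:11639  54:11881  55:10855
  56:13643  57:17598  58:5672  59:4223  60:8492  61:6949  62:13647  63:15082
  64:720  65:696  66:15792  67:7706  68:9969  69:3967  70:18324  71:2594
  72:12587  73:1458  74:8969  75:9300  76:8990  77:14990  78:1891  79:1198
  80:2418  81:9897  82:11457  83:12965  84:9383  85:13480  86:6731  87:18476
  88:1481  89:13401  90:18624  91:2884  92:268  93:1519  94:8398  95:9378
  96:16625  97:12921  98:18160  99:11255  100:7730  101:13772  102:12053  103:16061
  104:8596  105:17129  106:17188  107:17875  108:1530  109:1479  110:14659  111:2201
  112:14097  113:15517  114:10590  115:10237  116:5486  117:7823  118:11972  119:10313
  120:14379  121:8230  122:1656  123:16720  124:9863  125:13944  126:17259  127:11014
  128:8127  129:9746  130:11941  131:10913  132:14959  133:2491  134:1778  135:15578
  136:10019  137:10315
Giant step factor: 18270^(-138) ≡ 3176 (mod 18899).
Scan 16875·3176^i mod 18899 for i = 0, 1, …:
  i=0: 16875   i=1: 16335   i=2: 2205   i=3: 10450
  i=4: 2556   i=5: 10185   i=6: 11371   i=7: 17206
  i=8: 9247   i=9: 18325     …   i=93: 10924
  i=94: 14959
Match at i=94, j=132: x = 94·138 + 132 = 13104.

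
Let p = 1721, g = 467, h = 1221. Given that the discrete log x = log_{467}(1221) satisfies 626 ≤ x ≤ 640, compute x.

640

Compute 467^626 mod 1721 = 1409, then multiply by 467 repeatedly:
  467^626=1409  467^627=581  467^628=1130  467^629=1084  467^630=254
  467^631=1590  467^632=779  467^633=662  467^634=1095  467^635=228
  467^636=1495  467^637=1160  467^638=1326  467^639=1403  467^640=1221
Found 1221 at exponent 640.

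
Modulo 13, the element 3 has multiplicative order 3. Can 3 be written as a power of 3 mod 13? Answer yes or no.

yes

⟨3⟩ has order 3; its elements mod 13 are {1, 3, 9}.
3 is in this set.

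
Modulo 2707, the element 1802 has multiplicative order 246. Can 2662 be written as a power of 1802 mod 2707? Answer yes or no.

no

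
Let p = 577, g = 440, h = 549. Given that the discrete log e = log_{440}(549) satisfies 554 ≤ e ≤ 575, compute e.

Compute 440^554 mod 577 = 475, then multiply by 440 repeatedly:
  440^554=475  440^555=126  440^556=48  440^557=348  440^558=215
  440^559=549
Found 549 at exponent 559.

559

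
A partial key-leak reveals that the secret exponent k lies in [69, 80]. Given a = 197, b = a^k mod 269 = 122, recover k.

71

Compute 197^69 mod 269 = 68, then multiply by 197 repeatedly:
  197^69=68  197^70=215  197^71=122
Found 122 at exponent 71.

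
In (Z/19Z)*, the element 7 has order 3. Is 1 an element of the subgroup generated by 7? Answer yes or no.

1 ∈ ⟨7⟩ iff 1^3 ≡ 1 (mod 19), since |⟨7⟩| = 3.
1^3 mod 19 = 1.
Since 1 = 1, 1 lies in the subgroup.

yes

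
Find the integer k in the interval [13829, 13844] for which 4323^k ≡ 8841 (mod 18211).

13842

Compute 4323^13829 mod 18211 = 2293, then multiply by 4323 repeatedly:
  4323^13829=2293  4323^13830=5855  4323^13831=16086  4323^13832=10180  4323^13833=10364
  4323^13834=4512  4323^13835=1395  4323^13836=2744  4323^13837=6951  4323^13838=1023
  4323^13839=15367  4323^13840=16024  4323^13841=15319  4323^13842=8841
Found 8841 at exponent 13842.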